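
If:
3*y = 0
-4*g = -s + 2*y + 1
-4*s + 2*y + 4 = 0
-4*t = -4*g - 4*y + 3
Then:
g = 0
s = 1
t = -3/4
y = 0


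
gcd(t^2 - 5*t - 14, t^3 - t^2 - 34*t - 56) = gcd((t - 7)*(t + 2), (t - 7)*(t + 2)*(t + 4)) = t^2 - 5*t - 14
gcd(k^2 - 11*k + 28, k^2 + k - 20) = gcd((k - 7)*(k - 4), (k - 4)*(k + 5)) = k - 4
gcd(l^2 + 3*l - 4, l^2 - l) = l - 1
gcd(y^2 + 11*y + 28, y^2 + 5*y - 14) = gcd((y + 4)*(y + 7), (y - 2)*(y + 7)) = y + 7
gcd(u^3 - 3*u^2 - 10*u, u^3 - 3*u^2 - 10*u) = u^3 - 3*u^2 - 10*u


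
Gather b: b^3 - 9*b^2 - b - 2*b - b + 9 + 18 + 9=b^3 - 9*b^2 - 4*b + 36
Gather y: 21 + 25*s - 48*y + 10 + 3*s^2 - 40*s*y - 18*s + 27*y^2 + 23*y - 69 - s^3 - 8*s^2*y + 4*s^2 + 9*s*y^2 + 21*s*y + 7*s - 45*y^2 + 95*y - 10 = -s^3 + 7*s^2 + 14*s + y^2*(9*s - 18) + y*(-8*s^2 - 19*s + 70) - 48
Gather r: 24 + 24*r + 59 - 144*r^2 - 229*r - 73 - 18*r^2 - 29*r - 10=-162*r^2 - 234*r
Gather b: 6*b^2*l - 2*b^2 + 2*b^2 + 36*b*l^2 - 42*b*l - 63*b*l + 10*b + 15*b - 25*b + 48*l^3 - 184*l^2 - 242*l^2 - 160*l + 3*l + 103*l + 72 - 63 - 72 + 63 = 6*b^2*l + b*(36*l^2 - 105*l) + 48*l^3 - 426*l^2 - 54*l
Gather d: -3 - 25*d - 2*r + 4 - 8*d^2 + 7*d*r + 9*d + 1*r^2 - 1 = -8*d^2 + d*(7*r - 16) + r^2 - 2*r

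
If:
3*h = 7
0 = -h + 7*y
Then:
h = 7/3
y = 1/3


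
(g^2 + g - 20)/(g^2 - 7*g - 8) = (-g^2 - g + 20)/(-g^2 + 7*g + 8)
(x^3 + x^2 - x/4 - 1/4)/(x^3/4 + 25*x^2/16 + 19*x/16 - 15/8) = 4*(4*x^3 + 4*x^2 - x - 1)/(4*x^3 + 25*x^2 + 19*x - 30)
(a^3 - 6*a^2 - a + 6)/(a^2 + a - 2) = (a^2 - 5*a - 6)/(a + 2)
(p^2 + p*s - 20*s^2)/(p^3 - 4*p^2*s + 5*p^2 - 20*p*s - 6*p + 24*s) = (p + 5*s)/(p^2 + 5*p - 6)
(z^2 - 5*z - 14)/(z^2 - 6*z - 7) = (z + 2)/(z + 1)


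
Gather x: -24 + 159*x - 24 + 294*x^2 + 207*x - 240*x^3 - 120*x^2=-240*x^3 + 174*x^2 + 366*x - 48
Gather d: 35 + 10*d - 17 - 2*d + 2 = 8*d + 20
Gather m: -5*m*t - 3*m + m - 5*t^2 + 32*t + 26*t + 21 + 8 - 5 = m*(-5*t - 2) - 5*t^2 + 58*t + 24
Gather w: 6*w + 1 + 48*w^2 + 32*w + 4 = 48*w^2 + 38*w + 5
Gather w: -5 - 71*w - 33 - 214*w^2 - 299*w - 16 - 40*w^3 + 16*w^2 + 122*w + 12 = -40*w^3 - 198*w^2 - 248*w - 42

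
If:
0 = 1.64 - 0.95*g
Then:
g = 1.73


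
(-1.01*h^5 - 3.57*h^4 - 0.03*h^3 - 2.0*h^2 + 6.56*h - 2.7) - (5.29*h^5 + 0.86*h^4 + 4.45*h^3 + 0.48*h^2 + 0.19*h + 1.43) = -6.3*h^5 - 4.43*h^4 - 4.48*h^3 - 2.48*h^2 + 6.37*h - 4.13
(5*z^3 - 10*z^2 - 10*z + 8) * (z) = 5*z^4 - 10*z^3 - 10*z^2 + 8*z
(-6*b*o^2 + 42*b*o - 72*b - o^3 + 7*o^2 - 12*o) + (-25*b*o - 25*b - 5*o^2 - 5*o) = -6*b*o^2 + 17*b*o - 97*b - o^3 + 2*o^2 - 17*o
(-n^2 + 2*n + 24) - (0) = -n^2 + 2*n + 24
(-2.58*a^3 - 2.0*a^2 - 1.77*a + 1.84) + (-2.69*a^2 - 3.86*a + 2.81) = -2.58*a^3 - 4.69*a^2 - 5.63*a + 4.65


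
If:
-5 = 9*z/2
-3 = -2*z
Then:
No Solution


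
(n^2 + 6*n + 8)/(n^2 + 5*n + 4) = (n + 2)/(n + 1)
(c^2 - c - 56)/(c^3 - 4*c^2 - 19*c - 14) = (-c^2 + c + 56)/(-c^3 + 4*c^2 + 19*c + 14)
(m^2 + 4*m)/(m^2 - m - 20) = m/(m - 5)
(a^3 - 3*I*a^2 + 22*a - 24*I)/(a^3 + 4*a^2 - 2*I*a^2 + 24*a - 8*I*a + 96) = (a - I)/(a + 4)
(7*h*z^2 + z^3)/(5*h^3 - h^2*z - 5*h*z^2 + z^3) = z^2*(7*h + z)/(5*h^3 - h^2*z - 5*h*z^2 + z^3)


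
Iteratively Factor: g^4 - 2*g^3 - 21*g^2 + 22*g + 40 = (g + 1)*(g^3 - 3*g^2 - 18*g + 40) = (g - 5)*(g + 1)*(g^2 + 2*g - 8) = (g - 5)*(g + 1)*(g + 4)*(g - 2)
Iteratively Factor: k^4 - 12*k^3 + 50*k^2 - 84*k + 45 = (k - 5)*(k^3 - 7*k^2 + 15*k - 9) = (k - 5)*(k - 3)*(k^2 - 4*k + 3) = (k - 5)*(k - 3)*(k - 1)*(k - 3)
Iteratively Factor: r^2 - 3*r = (r)*(r - 3)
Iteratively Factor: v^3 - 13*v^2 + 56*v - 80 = (v - 4)*(v^2 - 9*v + 20) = (v - 5)*(v - 4)*(v - 4)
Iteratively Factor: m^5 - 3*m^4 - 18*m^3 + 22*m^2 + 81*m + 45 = (m + 1)*(m^4 - 4*m^3 - 14*m^2 + 36*m + 45) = (m + 1)^2*(m^3 - 5*m^2 - 9*m + 45) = (m - 5)*(m + 1)^2*(m^2 - 9) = (m - 5)*(m - 3)*(m + 1)^2*(m + 3)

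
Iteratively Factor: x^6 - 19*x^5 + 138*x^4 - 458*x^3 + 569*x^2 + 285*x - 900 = (x - 3)*(x^5 - 16*x^4 + 90*x^3 - 188*x^2 + 5*x + 300) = (x - 5)*(x - 3)*(x^4 - 11*x^3 + 35*x^2 - 13*x - 60) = (x - 5)^2*(x - 3)*(x^3 - 6*x^2 + 5*x + 12) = (x - 5)^2*(x - 4)*(x - 3)*(x^2 - 2*x - 3) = (x - 5)^2*(x - 4)*(x - 3)^2*(x + 1)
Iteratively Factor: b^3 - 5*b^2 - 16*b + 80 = (b - 4)*(b^2 - b - 20) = (b - 5)*(b - 4)*(b + 4)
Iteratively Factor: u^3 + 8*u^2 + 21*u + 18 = (u + 3)*(u^2 + 5*u + 6) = (u + 3)^2*(u + 2)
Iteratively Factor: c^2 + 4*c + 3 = (c + 1)*(c + 3)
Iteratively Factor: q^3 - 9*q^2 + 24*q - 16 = (q - 1)*(q^2 - 8*q + 16) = (q - 4)*(q - 1)*(q - 4)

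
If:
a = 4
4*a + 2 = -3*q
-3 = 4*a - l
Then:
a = 4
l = 19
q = -6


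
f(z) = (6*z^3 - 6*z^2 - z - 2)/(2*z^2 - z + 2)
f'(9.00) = 3.06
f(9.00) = 25.01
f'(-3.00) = 3.28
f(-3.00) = -9.35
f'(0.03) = -1.14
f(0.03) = -1.03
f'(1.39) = 3.56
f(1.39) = 0.25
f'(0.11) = -1.43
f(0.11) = -1.14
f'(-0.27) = 0.66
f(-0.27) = -0.95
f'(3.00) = 3.43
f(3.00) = 6.06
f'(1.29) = 3.44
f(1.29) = -0.10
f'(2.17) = 3.65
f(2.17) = 3.12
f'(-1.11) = 3.30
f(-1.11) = -2.96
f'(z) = (1 - 4*z)*(6*z^3 - 6*z^2 - z - 2)/(2*z^2 - z + 2)^2 + (18*z^2 - 12*z - 1)/(2*z^2 - z + 2)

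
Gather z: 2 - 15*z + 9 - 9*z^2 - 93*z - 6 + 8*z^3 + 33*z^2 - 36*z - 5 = 8*z^3 + 24*z^2 - 144*z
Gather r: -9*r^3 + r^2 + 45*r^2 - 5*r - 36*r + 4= -9*r^3 + 46*r^2 - 41*r + 4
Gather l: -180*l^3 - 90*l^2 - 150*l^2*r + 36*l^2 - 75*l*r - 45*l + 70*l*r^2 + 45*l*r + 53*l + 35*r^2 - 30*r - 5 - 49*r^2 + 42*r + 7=-180*l^3 + l^2*(-150*r - 54) + l*(70*r^2 - 30*r + 8) - 14*r^2 + 12*r + 2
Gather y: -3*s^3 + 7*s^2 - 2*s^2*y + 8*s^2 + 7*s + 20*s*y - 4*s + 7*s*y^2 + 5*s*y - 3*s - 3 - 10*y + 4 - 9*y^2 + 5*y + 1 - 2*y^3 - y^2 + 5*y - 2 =-3*s^3 + 15*s^2 - 2*y^3 + y^2*(7*s - 10) + y*(-2*s^2 + 25*s)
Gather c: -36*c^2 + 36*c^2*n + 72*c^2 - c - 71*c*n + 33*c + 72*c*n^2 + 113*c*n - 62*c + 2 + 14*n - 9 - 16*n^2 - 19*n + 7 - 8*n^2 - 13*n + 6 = c^2*(36*n + 36) + c*(72*n^2 + 42*n - 30) - 24*n^2 - 18*n + 6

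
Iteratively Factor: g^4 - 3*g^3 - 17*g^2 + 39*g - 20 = (g - 5)*(g^3 + 2*g^2 - 7*g + 4) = (g - 5)*(g + 4)*(g^2 - 2*g + 1) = (g - 5)*(g - 1)*(g + 4)*(g - 1)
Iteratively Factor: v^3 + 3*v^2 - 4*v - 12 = (v + 3)*(v^2 - 4) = (v + 2)*(v + 3)*(v - 2)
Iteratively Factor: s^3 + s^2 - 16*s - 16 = (s + 1)*(s^2 - 16) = (s + 1)*(s + 4)*(s - 4)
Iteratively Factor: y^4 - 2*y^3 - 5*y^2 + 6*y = (y + 2)*(y^3 - 4*y^2 + 3*y) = (y - 1)*(y + 2)*(y^2 - 3*y) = y*(y - 1)*(y + 2)*(y - 3)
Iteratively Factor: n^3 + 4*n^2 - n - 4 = (n + 4)*(n^2 - 1) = (n - 1)*(n + 4)*(n + 1)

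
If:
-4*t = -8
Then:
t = 2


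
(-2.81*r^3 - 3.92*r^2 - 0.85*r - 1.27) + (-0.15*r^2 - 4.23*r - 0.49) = -2.81*r^3 - 4.07*r^2 - 5.08*r - 1.76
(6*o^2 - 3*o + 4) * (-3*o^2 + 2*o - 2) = -18*o^4 + 21*o^3 - 30*o^2 + 14*o - 8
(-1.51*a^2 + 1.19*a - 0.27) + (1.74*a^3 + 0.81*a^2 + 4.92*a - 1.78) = 1.74*a^3 - 0.7*a^2 + 6.11*a - 2.05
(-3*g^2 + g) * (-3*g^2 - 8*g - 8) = 9*g^4 + 21*g^3 + 16*g^2 - 8*g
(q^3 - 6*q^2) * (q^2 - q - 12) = q^5 - 7*q^4 - 6*q^3 + 72*q^2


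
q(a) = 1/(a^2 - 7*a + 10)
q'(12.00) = 0.00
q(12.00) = 0.01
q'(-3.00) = 0.01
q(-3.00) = 0.02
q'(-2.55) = 0.01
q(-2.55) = 0.03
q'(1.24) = 0.55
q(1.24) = 0.35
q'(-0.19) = 0.06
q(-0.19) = 0.09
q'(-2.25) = 0.01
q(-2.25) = 0.03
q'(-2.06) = 0.01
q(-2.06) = 0.03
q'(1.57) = 1.77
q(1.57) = 0.68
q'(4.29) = -0.60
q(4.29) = -0.62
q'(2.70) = 0.62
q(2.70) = -0.62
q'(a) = (7 - 2*a)/(a^2 - 7*a + 10)^2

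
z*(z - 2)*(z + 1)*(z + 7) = z^4 + 6*z^3 - 9*z^2 - 14*z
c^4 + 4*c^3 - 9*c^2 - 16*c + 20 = (c - 2)*(c - 1)*(c + 2)*(c + 5)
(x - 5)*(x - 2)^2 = x^3 - 9*x^2 + 24*x - 20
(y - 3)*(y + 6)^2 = y^3 + 9*y^2 - 108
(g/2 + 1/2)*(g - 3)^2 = g^3/2 - 5*g^2/2 + 3*g/2 + 9/2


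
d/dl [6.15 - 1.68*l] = -1.68000000000000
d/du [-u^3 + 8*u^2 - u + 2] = -3*u^2 + 16*u - 1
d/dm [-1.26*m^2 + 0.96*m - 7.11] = 0.96 - 2.52*m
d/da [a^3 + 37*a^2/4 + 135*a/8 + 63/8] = 3*a^2 + 37*a/2 + 135/8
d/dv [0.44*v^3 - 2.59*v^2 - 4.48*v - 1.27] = 1.32*v^2 - 5.18*v - 4.48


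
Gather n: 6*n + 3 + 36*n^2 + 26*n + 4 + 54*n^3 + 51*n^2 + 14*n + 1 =54*n^3 + 87*n^2 + 46*n + 8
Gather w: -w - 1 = -w - 1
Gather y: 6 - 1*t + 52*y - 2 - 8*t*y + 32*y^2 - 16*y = -t + 32*y^2 + y*(36 - 8*t) + 4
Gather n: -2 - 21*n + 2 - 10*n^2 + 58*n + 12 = -10*n^2 + 37*n + 12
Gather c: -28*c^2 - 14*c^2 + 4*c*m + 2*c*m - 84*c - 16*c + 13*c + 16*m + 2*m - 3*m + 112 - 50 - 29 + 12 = -42*c^2 + c*(6*m - 87) + 15*m + 45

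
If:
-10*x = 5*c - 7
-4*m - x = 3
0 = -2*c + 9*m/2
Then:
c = -333/115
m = -148/115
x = 247/115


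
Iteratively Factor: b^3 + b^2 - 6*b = (b - 2)*(b^2 + 3*b) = b*(b - 2)*(b + 3)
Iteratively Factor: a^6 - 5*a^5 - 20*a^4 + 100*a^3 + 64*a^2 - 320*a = (a - 4)*(a^5 - a^4 - 24*a^3 + 4*a^2 + 80*a) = (a - 4)*(a - 2)*(a^4 + a^3 - 22*a^2 - 40*a) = (a - 4)*(a - 2)*(a + 2)*(a^3 - a^2 - 20*a) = (a - 5)*(a - 4)*(a - 2)*(a + 2)*(a^2 + 4*a) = (a - 5)*(a - 4)*(a - 2)*(a + 2)*(a + 4)*(a)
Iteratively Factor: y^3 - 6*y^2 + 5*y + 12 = (y + 1)*(y^2 - 7*y + 12) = (y - 3)*(y + 1)*(y - 4)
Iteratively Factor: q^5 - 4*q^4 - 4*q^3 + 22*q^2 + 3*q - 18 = (q + 1)*(q^4 - 5*q^3 + q^2 + 21*q - 18) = (q - 3)*(q + 1)*(q^3 - 2*q^2 - 5*q + 6) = (q - 3)*(q - 1)*(q + 1)*(q^2 - q - 6) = (q - 3)^2*(q - 1)*(q + 1)*(q + 2)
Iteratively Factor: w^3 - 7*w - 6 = (w + 2)*(w^2 - 2*w - 3) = (w - 3)*(w + 2)*(w + 1)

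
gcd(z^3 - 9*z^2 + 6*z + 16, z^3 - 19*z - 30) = 1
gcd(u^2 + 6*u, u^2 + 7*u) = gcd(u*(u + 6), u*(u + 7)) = u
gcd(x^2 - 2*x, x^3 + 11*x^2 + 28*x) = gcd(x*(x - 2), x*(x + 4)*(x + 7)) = x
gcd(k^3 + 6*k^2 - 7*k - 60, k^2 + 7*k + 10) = k + 5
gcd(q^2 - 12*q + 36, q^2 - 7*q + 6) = q - 6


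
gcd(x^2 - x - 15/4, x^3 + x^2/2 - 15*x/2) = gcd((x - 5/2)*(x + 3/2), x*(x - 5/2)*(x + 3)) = x - 5/2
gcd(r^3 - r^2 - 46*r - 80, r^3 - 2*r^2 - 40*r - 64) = r^2 - 6*r - 16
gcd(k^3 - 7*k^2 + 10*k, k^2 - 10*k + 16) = k - 2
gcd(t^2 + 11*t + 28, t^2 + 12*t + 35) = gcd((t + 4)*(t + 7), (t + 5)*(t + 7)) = t + 7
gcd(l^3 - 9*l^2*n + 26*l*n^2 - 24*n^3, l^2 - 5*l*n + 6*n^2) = l^2 - 5*l*n + 6*n^2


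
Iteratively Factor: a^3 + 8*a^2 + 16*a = (a + 4)*(a^2 + 4*a) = a*(a + 4)*(a + 4)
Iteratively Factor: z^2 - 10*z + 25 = (z - 5)*(z - 5)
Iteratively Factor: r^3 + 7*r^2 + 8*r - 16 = (r - 1)*(r^2 + 8*r + 16) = (r - 1)*(r + 4)*(r + 4)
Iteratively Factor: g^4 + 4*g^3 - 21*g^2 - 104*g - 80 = (g + 4)*(g^3 - 21*g - 20) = (g - 5)*(g + 4)*(g^2 + 5*g + 4) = (g - 5)*(g + 1)*(g + 4)*(g + 4)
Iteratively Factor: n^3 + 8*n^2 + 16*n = (n + 4)*(n^2 + 4*n) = (n + 4)^2*(n)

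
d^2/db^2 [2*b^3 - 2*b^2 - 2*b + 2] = 12*b - 4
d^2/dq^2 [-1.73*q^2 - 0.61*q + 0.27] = -3.46000000000000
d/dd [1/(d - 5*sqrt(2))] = -1/(d - 5*sqrt(2))^2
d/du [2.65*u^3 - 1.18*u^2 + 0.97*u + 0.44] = 7.95*u^2 - 2.36*u + 0.97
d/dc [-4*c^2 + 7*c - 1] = 7 - 8*c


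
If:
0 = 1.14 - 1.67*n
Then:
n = 0.68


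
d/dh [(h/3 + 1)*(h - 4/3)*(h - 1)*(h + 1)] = 4*h^3/3 + 5*h^2/3 - 10*h/3 - 5/9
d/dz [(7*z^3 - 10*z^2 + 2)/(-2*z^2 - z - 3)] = (-14*z^4 - 14*z^3 - 53*z^2 + 68*z + 2)/(4*z^4 + 4*z^3 + 13*z^2 + 6*z + 9)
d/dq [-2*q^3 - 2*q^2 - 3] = 2*q*(-3*q - 2)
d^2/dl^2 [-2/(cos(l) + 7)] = 2*(cos(l)^2 - 7*cos(l) - 2)/(cos(l) + 7)^3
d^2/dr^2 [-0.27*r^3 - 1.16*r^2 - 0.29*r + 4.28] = -1.62*r - 2.32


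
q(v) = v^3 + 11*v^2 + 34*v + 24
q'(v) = 3*v^2 + 22*v + 34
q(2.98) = 249.47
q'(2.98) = 126.20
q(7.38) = 1275.98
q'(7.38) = 359.75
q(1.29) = 88.31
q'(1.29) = 67.37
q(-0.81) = 3.15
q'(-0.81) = 18.15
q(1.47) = 100.93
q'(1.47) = 72.82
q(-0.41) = 11.84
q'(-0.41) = 25.48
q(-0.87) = 2.09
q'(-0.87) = 17.13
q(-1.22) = -2.92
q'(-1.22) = 11.63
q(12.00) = 3744.00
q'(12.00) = 730.00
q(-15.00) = -1386.00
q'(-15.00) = 379.00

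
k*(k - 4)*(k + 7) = k^3 + 3*k^2 - 28*k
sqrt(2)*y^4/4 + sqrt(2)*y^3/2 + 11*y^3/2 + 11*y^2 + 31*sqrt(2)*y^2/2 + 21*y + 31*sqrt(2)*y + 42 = (y/2 + 1)*(y + 3*sqrt(2))*(y + 7*sqrt(2))*(sqrt(2)*y/2 + 1)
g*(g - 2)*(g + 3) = g^3 + g^2 - 6*g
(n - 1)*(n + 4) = n^2 + 3*n - 4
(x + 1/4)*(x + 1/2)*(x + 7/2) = x^3 + 17*x^2/4 + 11*x/4 + 7/16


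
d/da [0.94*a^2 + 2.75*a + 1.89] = 1.88*a + 2.75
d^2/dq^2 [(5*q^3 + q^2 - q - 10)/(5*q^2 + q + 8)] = 6*(-75*q^3 - 250*q^2 + 310*q + 154)/(125*q^6 + 75*q^5 + 615*q^4 + 241*q^3 + 984*q^2 + 192*q + 512)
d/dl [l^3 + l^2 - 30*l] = 3*l^2 + 2*l - 30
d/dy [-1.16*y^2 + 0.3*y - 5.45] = 0.3 - 2.32*y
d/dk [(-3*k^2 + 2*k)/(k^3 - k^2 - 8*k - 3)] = (-k*(3*k - 2)*(-3*k^2 + 2*k + 8) + 2*(3*k - 1)*(-k^3 + k^2 + 8*k + 3))/(-k^3 + k^2 + 8*k + 3)^2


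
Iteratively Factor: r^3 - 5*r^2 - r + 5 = (r - 1)*(r^2 - 4*r - 5) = (r - 1)*(r + 1)*(r - 5)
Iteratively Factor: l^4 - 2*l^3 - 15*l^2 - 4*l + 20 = (l - 1)*(l^3 - l^2 - 16*l - 20) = (l - 1)*(l + 2)*(l^2 - 3*l - 10) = (l - 5)*(l - 1)*(l + 2)*(l + 2)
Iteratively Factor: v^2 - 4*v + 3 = (v - 1)*(v - 3)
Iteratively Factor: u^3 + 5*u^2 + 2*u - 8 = (u - 1)*(u^2 + 6*u + 8) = (u - 1)*(u + 2)*(u + 4)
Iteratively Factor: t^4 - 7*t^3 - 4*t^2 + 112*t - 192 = (t - 4)*(t^3 - 3*t^2 - 16*t + 48) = (t - 4)*(t + 4)*(t^2 - 7*t + 12) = (t - 4)^2*(t + 4)*(t - 3)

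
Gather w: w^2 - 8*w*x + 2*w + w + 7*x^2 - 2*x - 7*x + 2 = w^2 + w*(3 - 8*x) + 7*x^2 - 9*x + 2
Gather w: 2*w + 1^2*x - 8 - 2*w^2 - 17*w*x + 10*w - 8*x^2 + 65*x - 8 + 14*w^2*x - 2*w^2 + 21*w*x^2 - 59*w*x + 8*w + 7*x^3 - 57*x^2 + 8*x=w^2*(14*x - 4) + w*(21*x^2 - 76*x + 20) + 7*x^3 - 65*x^2 + 74*x - 16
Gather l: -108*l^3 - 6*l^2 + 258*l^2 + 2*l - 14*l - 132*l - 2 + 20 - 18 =-108*l^3 + 252*l^2 - 144*l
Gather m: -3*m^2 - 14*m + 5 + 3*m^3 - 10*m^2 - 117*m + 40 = 3*m^3 - 13*m^2 - 131*m + 45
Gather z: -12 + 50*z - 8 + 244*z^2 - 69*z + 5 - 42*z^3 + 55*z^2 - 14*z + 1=-42*z^3 + 299*z^2 - 33*z - 14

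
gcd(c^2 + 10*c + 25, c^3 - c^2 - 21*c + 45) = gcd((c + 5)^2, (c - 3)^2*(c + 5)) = c + 5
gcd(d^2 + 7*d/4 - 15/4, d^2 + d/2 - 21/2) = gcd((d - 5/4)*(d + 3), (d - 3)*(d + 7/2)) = 1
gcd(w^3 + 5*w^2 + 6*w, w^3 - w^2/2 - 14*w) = w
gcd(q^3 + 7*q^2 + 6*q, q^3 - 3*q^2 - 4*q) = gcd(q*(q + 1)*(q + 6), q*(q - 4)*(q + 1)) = q^2 + q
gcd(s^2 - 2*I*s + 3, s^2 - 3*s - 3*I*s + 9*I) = s - 3*I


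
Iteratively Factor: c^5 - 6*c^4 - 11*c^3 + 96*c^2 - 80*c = (c - 1)*(c^4 - 5*c^3 - 16*c^2 + 80*c) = (c - 4)*(c - 1)*(c^3 - c^2 - 20*c) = c*(c - 4)*(c - 1)*(c^2 - c - 20) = c*(c - 5)*(c - 4)*(c - 1)*(c + 4)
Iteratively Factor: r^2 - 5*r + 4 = (r - 4)*(r - 1)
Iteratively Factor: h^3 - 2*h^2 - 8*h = (h - 4)*(h^2 + 2*h) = h*(h - 4)*(h + 2)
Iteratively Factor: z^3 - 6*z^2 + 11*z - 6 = (z - 2)*(z^2 - 4*z + 3) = (z - 2)*(z - 1)*(z - 3)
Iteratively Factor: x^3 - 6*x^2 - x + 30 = (x - 3)*(x^2 - 3*x - 10) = (x - 3)*(x + 2)*(x - 5)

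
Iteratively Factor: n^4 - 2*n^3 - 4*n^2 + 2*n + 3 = (n + 1)*(n^3 - 3*n^2 - n + 3) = (n - 3)*(n + 1)*(n^2 - 1) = (n - 3)*(n + 1)^2*(n - 1)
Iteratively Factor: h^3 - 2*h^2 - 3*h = (h)*(h^2 - 2*h - 3) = h*(h + 1)*(h - 3)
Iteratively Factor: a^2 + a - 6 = (a - 2)*(a + 3)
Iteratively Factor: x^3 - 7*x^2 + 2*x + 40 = (x - 4)*(x^2 - 3*x - 10) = (x - 4)*(x + 2)*(x - 5)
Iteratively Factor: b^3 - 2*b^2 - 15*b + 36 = (b + 4)*(b^2 - 6*b + 9) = (b - 3)*(b + 4)*(b - 3)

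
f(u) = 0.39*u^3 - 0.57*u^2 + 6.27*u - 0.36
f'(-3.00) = 20.22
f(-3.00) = -34.83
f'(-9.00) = 111.30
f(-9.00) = -387.27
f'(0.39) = 6.00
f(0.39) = 2.02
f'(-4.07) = 30.29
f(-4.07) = -61.61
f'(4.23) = 22.38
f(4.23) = 45.48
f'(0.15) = 6.13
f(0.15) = 0.57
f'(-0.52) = 7.18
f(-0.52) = -3.83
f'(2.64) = 11.41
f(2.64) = 19.40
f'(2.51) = 10.78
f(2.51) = 17.95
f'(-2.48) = 16.29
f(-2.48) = -25.36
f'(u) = 1.17*u^2 - 1.14*u + 6.27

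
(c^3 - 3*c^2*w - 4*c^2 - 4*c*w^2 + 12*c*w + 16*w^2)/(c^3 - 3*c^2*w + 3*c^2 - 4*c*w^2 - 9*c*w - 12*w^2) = (c - 4)/(c + 3)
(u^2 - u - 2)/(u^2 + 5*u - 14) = (u + 1)/(u + 7)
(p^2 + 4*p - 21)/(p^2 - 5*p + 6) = (p + 7)/(p - 2)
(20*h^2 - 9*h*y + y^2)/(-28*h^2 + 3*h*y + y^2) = (-5*h + y)/(7*h + y)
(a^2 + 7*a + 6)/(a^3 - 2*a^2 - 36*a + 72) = (a + 1)/(a^2 - 8*a + 12)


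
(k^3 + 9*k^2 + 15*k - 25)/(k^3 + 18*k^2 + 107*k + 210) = (k^2 + 4*k - 5)/(k^2 + 13*k + 42)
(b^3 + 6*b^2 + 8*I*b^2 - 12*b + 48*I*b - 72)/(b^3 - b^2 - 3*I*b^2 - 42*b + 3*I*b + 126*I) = (b^2 + 8*I*b - 12)/(b^2 - b*(7 + 3*I) + 21*I)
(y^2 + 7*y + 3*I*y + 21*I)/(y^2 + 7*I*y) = (y^2 + y*(7 + 3*I) + 21*I)/(y*(y + 7*I))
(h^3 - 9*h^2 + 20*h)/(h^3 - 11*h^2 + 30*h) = (h - 4)/(h - 6)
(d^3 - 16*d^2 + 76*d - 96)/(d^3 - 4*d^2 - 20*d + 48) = (d - 8)/(d + 4)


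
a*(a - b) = a^2 - a*b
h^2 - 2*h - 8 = (h - 4)*(h + 2)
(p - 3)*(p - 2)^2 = p^3 - 7*p^2 + 16*p - 12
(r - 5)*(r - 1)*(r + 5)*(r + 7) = r^4 + 6*r^3 - 32*r^2 - 150*r + 175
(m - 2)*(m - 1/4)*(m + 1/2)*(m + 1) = m^4 - 3*m^3/4 - 19*m^2/8 - 3*m/8 + 1/4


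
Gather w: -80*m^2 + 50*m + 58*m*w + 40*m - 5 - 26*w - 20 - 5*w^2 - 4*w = -80*m^2 + 90*m - 5*w^2 + w*(58*m - 30) - 25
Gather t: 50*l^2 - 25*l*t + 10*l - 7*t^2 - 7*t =50*l^2 + 10*l - 7*t^2 + t*(-25*l - 7)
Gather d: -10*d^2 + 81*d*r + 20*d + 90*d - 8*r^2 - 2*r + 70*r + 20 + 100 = -10*d^2 + d*(81*r + 110) - 8*r^2 + 68*r + 120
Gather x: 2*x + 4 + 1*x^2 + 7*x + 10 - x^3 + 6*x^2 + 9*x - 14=-x^3 + 7*x^2 + 18*x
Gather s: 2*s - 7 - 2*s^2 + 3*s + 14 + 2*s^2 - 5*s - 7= 0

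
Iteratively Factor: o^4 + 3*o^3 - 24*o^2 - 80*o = (o + 4)*(o^3 - o^2 - 20*o) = (o + 4)^2*(o^2 - 5*o) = (o - 5)*(o + 4)^2*(o)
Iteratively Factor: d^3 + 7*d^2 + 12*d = (d + 3)*(d^2 + 4*d) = (d + 3)*(d + 4)*(d)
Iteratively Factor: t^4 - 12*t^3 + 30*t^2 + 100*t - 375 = (t - 5)*(t^3 - 7*t^2 - 5*t + 75) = (t - 5)*(t + 3)*(t^2 - 10*t + 25) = (t - 5)^2*(t + 3)*(t - 5)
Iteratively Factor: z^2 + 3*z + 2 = (z + 2)*(z + 1)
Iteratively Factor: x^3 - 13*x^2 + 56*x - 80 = (x - 5)*(x^2 - 8*x + 16) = (x - 5)*(x - 4)*(x - 4)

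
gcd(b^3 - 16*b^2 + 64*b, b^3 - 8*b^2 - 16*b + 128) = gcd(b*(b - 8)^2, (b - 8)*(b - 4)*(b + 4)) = b - 8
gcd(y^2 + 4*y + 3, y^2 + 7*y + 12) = y + 3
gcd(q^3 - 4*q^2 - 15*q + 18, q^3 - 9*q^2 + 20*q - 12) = q^2 - 7*q + 6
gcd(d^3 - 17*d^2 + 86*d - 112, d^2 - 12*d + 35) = d - 7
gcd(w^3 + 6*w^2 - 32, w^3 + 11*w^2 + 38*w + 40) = w + 4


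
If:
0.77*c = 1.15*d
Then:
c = 1.49350649350649*d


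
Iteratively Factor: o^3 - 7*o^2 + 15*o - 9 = (o - 3)*(o^2 - 4*o + 3) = (o - 3)^2*(o - 1)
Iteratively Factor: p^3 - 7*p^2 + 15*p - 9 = (p - 3)*(p^2 - 4*p + 3) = (p - 3)*(p - 1)*(p - 3)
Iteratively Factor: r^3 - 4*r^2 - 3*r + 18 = (r - 3)*(r^2 - r - 6) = (r - 3)*(r + 2)*(r - 3)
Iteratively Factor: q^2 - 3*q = (q - 3)*(q)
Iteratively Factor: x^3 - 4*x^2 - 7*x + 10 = (x - 5)*(x^2 + x - 2) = (x - 5)*(x + 2)*(x - 1)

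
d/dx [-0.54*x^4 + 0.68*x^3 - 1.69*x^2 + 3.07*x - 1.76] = -2.16*x^3 + 2.04*x^2 - 3.38*x + 3.07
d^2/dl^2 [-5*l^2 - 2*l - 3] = -10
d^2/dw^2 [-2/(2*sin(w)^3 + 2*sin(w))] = (9*sin(w)^3 - 10*sin(w) - 5/sin(w) - 2/sin(w)^3)/(sin(w)^2 + 1)^3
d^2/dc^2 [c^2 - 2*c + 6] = 2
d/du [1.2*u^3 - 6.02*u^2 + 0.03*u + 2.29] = 3.6*u^2 - 12.04*u + 0.03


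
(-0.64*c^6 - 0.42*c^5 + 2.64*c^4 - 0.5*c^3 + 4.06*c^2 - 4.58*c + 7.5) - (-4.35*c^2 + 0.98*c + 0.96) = -0.64*c^6 - 0.42*c^5 + 2.64*c^4 - 0.5*c^3 + 8.41*c^2 - 5.56*c + 6.54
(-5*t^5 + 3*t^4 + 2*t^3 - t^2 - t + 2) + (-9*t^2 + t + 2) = -5*t^5 + 3*t^4 + 2*t^3 - 10*t^2 + 4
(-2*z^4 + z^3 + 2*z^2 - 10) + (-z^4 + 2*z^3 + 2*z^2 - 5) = -3*z^4 + 3*z^3 + 4*z^2 - 15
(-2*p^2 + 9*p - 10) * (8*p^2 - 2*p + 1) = -16*p^4 + 76*p^3 - 100*p^2 + 29*p - 10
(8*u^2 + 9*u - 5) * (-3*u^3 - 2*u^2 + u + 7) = -24*u^5 - 43*u^4 + 5*u^3 + 75*u^2 + 58*u - 35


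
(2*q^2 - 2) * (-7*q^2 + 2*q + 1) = -14*q^4 + 4*q^3 + 16*q^2 - 4*q - 2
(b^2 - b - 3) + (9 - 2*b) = b^2 - 3*b + 6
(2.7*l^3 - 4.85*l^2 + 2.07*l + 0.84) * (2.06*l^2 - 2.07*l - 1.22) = 5.562*l^5 - 15.58*l^4 + 11.0097*l^3 + 3.3625*l^2 - 4.2642*l - 1.0248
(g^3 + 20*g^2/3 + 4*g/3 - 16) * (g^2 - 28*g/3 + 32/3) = g^5 - 8*g^4/3 - 452*g^3/9 + 128*g^2/3 + 1472*g/9 - 512/3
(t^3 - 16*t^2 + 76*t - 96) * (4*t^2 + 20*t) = 4*t^5 - 44*t^4 - 16*t^3 + 1136*t^2 - 1920*t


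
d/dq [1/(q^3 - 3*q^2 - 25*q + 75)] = (-3*q^2 + 6*q + 25)/(q^3 - 3*q^2 - 25*q + 75)^2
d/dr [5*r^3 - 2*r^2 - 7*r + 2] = 15*r^2 - 4*r - 7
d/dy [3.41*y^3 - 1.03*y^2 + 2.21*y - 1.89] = 10.23*y^2 - 2.06*y + 2.21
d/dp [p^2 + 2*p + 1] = 2*p + 2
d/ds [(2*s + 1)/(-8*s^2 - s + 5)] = (-16*s^2 - 2*s + (2*s + 1)*(16*s + 1) + 10)/(8*s^2 + s - 5)^2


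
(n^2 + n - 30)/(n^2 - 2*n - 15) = (n + 6)/(n + 3)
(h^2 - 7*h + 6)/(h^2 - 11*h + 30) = (h - 1)/(h - 5)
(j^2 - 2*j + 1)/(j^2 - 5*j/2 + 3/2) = 2*(j - 1)/(2*j - 3)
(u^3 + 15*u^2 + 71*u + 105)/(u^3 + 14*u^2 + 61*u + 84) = (u + 5)/(u + 4)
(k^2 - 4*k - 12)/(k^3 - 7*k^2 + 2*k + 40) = (k - 6)/(k^2 - 9*k + 20)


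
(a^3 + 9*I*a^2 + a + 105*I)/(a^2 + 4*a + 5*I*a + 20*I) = (a^2 + 4*I*a + 21)/(a + 4)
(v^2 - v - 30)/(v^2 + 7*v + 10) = (v - 6)/(v + 2)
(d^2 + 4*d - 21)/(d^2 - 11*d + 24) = (d + 7)/(d - 8)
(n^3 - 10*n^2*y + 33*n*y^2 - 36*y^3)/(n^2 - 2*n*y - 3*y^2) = (n^2 - 7*n*y + 12*y^2)/(n + y)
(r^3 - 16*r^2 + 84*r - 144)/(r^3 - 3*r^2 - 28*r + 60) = (r^2 - 10*r + 24)/(r^2 + 3*r - 10)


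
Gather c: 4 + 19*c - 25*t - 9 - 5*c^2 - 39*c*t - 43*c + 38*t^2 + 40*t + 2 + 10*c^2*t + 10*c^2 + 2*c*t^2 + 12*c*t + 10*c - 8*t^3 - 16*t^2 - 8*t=c^2*(10*t + 5) + c*(2*t^2 - 27*t - 14) - 8*t^3 + 22*t^2 + 7*t - 3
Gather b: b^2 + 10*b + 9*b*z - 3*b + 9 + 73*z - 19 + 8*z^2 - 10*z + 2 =b^2 + b*(9*z + 7) + 8*z^2 + 63*z - 8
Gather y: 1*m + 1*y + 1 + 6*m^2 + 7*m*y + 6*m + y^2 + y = 6*m^2 + 7*m + y^2 + y*(7*m + 2) + 1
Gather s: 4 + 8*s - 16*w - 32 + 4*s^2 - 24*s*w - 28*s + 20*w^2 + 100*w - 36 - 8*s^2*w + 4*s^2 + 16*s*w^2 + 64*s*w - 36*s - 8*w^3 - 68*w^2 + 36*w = s^2*(8 - 8*w) + s*(16*w^2 + 40*w - 56) - 8*w^3 - 48*w^2 + 120*w - 64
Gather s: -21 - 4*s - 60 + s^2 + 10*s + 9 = s^2 + 6*s - 72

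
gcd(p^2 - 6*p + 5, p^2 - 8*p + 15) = p - 5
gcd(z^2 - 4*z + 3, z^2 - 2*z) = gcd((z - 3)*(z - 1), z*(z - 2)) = 1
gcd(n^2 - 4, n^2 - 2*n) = n - 2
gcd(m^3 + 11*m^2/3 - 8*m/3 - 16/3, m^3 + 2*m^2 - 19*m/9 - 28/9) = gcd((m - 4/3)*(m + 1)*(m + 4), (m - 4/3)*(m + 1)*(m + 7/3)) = m^2 - m/3 - 4/3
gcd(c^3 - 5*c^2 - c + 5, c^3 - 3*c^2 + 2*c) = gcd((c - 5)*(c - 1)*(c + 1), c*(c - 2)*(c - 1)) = c - 1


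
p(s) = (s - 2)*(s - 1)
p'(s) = 2*s - 3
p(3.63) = 4.29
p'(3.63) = 4.26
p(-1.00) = 6.00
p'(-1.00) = -5.00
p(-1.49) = 8.69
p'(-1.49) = -5.98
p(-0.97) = 5.85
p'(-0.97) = -4.94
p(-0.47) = 3.63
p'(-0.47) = -3.94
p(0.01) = 1.97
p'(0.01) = -2.98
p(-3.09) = 20.82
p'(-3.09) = -9.18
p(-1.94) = 11.58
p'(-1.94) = -6.88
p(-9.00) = 110.00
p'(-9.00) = -21.00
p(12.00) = 110.00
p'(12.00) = 21.00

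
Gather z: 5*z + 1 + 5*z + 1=10*z + 2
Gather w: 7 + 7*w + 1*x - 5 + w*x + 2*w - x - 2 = w*(x + 9)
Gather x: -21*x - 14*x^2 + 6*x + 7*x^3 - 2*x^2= 7*x^3 - 16*x^2 - 15*x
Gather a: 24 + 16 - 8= 32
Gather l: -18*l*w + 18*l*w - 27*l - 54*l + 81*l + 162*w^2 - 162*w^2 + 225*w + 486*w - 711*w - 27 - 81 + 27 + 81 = 0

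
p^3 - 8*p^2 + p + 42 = (p - 7)*(p - 3)*(p + 2)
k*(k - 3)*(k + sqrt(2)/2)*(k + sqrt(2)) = k^4 - 3*k^3 + 3*sqrt(2)*k^3/2 - 9*sqrt(2)*k^2/2 + k^2 - 3*k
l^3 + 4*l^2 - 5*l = l*(l - 1)*(l + 5)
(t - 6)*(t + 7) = t^2 + t - 42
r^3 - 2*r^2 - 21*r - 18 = (r - 6)*(r + 1)*(r + 3)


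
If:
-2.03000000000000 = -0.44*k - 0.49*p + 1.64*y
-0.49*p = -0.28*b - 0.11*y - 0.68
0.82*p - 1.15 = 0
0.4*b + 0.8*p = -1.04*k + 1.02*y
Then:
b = 0.65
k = -2.89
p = 1.40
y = -1.60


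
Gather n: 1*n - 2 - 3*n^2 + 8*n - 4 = -3*n^2 + 9*n - 6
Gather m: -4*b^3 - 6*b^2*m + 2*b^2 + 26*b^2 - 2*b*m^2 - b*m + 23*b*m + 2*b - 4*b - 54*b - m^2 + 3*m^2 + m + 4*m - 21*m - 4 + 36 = -4*b^3 + 28*b^2 - 56*b + m^2*(2 - 2*b) + m*(-6*b^2 + 22*b - 16) + 32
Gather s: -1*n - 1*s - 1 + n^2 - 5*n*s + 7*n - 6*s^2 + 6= n^2 + 6*n - 6*s^2 + s*(-5*n - 1) + 5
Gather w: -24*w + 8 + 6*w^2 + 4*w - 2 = 6*w^2 - 20*w + 6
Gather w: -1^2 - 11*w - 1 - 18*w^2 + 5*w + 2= -18*w^2 - 6*w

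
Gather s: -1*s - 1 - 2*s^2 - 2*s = -2*s^2 - 3*s - 1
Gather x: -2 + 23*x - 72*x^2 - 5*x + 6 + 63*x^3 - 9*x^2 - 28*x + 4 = 63*x^3 - 81*x^2 - 10*x + 8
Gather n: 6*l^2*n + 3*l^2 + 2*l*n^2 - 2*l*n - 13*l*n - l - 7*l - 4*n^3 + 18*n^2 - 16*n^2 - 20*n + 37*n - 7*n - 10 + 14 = 3*l^2 - 8*l - 4*n^3 + n^2*(2*l + 2) + n*(6*l^2 - 15*l + 10) + 4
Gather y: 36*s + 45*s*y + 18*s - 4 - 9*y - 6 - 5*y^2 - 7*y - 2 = 54*s - 5*y^2 + y*(45*s - 16) - 12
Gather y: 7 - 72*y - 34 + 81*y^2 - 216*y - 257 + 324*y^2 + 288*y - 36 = 405*y^2 - 320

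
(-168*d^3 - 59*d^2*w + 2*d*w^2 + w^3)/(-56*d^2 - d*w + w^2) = 3*d + w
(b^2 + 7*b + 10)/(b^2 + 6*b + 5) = (b + 2)/(b + 1)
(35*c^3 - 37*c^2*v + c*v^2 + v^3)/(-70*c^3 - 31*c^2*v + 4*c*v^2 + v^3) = (-c + v)/(2*c + v)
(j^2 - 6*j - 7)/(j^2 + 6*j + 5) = (j - 7)/(j + 5)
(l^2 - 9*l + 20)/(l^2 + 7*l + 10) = (l^2 - 9*l + 20)/(l^2 + 7*l + 10)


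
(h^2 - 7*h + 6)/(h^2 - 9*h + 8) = (h - 6)/(h - 8)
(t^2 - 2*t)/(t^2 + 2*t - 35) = t*(t - 2)/(t^2 + 2*t - 35)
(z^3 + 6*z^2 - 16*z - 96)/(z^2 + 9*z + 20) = (z^2 + 2*z - 24)/(z + 5)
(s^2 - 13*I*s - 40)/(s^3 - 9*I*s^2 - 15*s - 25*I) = (s - 8*I)/(s^2 - 4*I*s + 5)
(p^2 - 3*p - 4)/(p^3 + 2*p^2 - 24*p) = (p + 1)/(p*(p + 6))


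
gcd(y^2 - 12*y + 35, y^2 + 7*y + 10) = 1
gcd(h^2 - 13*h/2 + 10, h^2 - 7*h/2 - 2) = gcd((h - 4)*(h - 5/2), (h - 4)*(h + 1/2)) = h - 4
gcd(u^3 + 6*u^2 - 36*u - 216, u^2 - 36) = u^2 - 36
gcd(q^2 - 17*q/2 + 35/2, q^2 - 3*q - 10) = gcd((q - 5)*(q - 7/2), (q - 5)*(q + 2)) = q - 5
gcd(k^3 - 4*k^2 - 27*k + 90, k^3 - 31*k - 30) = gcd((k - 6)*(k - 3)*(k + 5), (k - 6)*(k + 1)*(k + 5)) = k^2 - k - 30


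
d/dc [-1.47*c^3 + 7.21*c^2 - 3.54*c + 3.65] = -4.41*c^2 + 14.42*c - 3.54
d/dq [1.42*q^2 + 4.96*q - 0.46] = 2.84*q + 4.96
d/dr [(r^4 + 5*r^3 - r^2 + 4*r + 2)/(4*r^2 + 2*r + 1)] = r*(8*r^4 + 26*r^3 + 24*r^2 - 3*r - 18)/(16*r^4 + 16*r^3 + 12*r^2 + 4*r + 1)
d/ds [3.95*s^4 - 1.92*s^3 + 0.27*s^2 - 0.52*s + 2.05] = 15.8*s^3 - 5.76*s^2 + 0.54*s - 0.52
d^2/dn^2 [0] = 0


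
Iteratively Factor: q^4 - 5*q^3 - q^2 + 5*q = (q - 1)*(q^3 - 4*q^2 - 5*q) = q*(q - 1)*(q^2 - 4*q - 5) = q*(q - 5)*(q - 1)*(q + 1)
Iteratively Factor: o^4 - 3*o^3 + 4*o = (o)*(o^3 - 3*o^2 + 4) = o*(o - 2)*(o^2 - o - 2) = o*(o - 2)^2*(o + 1)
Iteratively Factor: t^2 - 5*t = (t)*(t - 5)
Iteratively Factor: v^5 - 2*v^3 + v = (v + 1)*(v^4 - v^3 - v^2 + v) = (v + 1)^2*(v^3 - 2*v^2 + v) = v*(v + 1)^2*(v^2 - 2*v + 1) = v*(v - 1)*(v + 1)^2*(v - 1)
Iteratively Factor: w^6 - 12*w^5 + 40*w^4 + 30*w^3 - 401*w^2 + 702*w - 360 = (w - 4)*(w^5 - 8*w^4 + 8*w^3 + 62*w^2 - 153*w + 90) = (w - 4)*(w + 3)*(w^4 - 11*w^3 + 41*w^2 - 61*w + 30) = (w - 5)*(w - 4)*(w + 3)*(w^3 - 6*w^2 + 11*w - 6) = (w - 5)*(w - 4)*(w - 3)*(w + 3)*(w^2 - 3*w + 2) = (w - 5)*(w - 4)*(w - 3)*(w - 2)*(w + 3)*(w - 1)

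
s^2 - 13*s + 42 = (s - 7)*(s - 6)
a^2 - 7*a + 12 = (a - 4)*(a - 3)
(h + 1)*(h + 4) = h^2 + 5*h + 4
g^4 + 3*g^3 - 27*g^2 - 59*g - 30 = (g - 5)*(g + 1)^2*(g + 6)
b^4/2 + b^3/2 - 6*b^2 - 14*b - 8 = (b/2 + 1)*(b - 4)*(b + 1)*(b + 2)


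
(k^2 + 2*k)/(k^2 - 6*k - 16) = k/(k - 8)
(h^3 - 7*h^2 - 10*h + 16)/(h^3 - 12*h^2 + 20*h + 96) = (h - 1)/(h - 6)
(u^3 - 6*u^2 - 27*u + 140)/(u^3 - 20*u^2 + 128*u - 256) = (u^2 - 2*u - 35)/(u^2 - 16*u + 64)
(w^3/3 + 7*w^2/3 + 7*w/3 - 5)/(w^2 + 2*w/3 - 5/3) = (w^2 + 8*w + 15)/(3*w + 5)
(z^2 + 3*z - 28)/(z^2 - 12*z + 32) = (z + 7)/(z - 8)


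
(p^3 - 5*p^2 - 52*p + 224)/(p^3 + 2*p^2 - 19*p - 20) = (p^2 - p - 56)/(p^2 + 6*p + 5)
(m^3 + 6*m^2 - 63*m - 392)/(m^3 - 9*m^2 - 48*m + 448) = (m + 7)/(m - 8)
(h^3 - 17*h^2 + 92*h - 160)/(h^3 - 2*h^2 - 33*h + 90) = (h^2 - 12*h + 32)/(h^2 + 3*h - 18)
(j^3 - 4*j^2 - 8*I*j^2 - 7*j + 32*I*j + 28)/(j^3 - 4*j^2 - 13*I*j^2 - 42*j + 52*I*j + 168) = (j - I)/(j - 6*I)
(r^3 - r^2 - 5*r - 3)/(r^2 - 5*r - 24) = (-r^3 + r^2 + 5*r + 3)/(-r^2 + 5*r + 24)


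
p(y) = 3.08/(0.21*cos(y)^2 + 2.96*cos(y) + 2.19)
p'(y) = 3.08*(0.42*sin(y)*cos(y) + 2.96*sin(y))/(0.21*cos(y)^2 + 2.96*cos(y) + 2.19)^2 = (1.2936*cos(y) + 9.1168)*sin(y)/(0.21*cos(y)^2 + 2.96*cos(y) + 2.19)^2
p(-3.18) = -5.52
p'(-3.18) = 0.96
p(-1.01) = 0.81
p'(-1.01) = -0.57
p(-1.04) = 0.82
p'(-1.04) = -0.60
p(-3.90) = 20.28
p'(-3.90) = 243.74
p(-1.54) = 1.35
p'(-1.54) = -1.76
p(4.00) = 8.93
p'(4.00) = -52.61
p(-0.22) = 0.58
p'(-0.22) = -0.08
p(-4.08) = 5.99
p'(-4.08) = 25.52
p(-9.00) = -9.26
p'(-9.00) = -29.57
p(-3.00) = -5.76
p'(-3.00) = -3.87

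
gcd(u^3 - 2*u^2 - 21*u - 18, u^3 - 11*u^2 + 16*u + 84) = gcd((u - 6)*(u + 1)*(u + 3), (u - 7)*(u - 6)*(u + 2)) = u - 6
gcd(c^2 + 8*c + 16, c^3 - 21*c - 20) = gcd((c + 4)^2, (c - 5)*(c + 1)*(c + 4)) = c + 4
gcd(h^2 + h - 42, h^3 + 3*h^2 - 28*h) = h + 7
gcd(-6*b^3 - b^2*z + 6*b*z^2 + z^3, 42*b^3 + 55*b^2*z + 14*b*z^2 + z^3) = 6*b^2 + 7*b*z + z^2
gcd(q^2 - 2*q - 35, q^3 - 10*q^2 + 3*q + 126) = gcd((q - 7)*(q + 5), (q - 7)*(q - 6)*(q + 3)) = q - 7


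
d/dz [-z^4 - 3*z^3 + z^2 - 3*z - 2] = -4*z^3 - 9*z^2 + 2*z - 3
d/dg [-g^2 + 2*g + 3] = 2 - 2*g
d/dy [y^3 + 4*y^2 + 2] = y*(3*y + 8)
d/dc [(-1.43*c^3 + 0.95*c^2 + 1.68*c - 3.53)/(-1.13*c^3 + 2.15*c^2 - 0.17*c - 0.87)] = (-2.001*c^4 + 4.283*c^3 - 12.0079*c^2 + 13.526*c - 2.0617)/(1.2769*c^6 - 4.859*c^5 + 5.0067*c^4 + 1.2352*c^3 - 3.7121*c^2 + 0.2958*c + 0.7569)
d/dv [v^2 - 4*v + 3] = 2*v - 4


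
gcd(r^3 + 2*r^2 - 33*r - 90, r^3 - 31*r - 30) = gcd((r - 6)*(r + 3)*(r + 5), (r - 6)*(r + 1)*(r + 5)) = r^2 - r - 30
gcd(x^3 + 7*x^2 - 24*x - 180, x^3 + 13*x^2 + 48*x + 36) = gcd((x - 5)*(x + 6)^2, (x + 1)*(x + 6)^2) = x^2 + 12*x + 36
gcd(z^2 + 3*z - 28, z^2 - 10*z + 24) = z - 4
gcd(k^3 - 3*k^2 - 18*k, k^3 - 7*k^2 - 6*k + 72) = k^2 - 3*k - 18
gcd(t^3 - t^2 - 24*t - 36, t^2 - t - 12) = t + 3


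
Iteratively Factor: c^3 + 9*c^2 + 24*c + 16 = (c + 4)*(c^2 + 5*c + 4) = (c + 4)^2*(c + 1)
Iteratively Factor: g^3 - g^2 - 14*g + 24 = (g - 2)*(g^2 + g - 12) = (g - 2)*(g + 4)*(g - 3)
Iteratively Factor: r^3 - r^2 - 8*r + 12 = (r - 2)*(r^2 + r - 6) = (r - 2)*(r + 3)*(r - 2)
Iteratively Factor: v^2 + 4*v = (v + 4)*(v)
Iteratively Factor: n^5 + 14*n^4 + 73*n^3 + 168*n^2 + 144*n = (n + 4)*(n^4 + 10*n^3 + 33*n^2 + 36*n) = (n + 3)*(n + 4)*(n^3 + 7*n^2 + 12*n) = (n + 3)*(n + 4)^2*(n^2 + 3*n) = (n + 3)^2*(n + 4)^2*(n)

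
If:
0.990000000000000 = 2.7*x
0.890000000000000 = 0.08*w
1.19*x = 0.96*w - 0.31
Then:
No Solution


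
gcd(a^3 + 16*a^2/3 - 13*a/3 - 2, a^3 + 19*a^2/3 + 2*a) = a^2 + 19*a/3 + 2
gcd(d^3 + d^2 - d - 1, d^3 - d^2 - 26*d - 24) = d + 1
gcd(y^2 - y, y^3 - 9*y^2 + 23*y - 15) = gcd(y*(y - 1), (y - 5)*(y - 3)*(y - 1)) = y - 1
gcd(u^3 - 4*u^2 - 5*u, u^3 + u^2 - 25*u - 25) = u^2 - 4*u - 5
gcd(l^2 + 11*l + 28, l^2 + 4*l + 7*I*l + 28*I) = l + 4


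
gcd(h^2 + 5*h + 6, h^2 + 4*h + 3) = h + 3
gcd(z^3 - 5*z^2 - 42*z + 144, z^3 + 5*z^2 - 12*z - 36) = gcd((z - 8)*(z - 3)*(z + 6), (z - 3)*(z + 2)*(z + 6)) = z^2 + 3*z - 18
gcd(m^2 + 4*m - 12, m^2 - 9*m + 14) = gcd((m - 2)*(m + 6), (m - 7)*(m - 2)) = m - 2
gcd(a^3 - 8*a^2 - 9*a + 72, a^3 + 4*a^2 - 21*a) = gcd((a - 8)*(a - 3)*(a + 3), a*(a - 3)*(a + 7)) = a - 3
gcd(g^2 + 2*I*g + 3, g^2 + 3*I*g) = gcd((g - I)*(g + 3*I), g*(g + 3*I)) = g + 3*I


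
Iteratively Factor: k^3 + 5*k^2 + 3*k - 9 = (k + 3)*(k^2 + 2*k - 3) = (k + 3)^2*(k - 1)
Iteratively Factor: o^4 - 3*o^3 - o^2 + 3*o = (o + 1)*(o^3 - 4*o^2 + 3*o) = o*(o + 1)*(o^2 - 4*o + 3) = o*(o - 1)*(o + 1)*(o - 3)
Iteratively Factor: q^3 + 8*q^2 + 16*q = (q + 4)*(q^2 + 4*q) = (q + 4)^2*(q)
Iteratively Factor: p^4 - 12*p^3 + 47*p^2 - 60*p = (p - 3)*(p^3 - 9*p^2 + 20*p) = (p - 4)*(p - 3)*(p^2 - 5*p) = (p - 5)*(p - 4)*(p - 3)*(p)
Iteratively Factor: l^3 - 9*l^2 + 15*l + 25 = (l - 5)*(l^2 - 4*l - 5) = (l - 5)^2*(l + 1)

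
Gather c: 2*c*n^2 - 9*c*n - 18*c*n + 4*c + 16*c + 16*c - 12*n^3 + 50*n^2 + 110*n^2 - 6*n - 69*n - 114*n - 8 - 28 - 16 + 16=c*(2*n^2 - 27*n + 36) - 12*n^3 + 160*n^2 - 189*n - 36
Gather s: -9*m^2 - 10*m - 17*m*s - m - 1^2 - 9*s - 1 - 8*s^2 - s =-9*m^2 - 11*m - 8*s^2 + s*(-17*m - 10) - 2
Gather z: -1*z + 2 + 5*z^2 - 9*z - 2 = 5*z^2 - 10*z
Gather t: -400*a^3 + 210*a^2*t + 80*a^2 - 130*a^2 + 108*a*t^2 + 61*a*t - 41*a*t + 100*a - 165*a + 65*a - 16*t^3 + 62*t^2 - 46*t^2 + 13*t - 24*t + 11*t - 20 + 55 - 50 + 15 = -400*a^3 - 50*a^2 - 16*t^3 + t^2*(108*a + 16) + t*(210*a^2 + 20*a)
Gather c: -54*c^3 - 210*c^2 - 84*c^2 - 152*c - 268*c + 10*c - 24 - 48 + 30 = -54*c^3 - 294*c^2 - 410*c - 42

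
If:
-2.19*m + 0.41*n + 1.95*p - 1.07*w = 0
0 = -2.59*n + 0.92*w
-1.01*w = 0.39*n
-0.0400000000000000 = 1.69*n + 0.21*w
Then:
No Solution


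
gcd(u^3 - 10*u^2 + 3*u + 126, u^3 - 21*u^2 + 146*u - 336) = u^2 - 13*u + 42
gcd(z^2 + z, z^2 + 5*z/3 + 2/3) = z + 1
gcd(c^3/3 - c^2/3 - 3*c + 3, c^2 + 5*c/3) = 1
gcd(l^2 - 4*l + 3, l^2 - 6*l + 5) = l - 1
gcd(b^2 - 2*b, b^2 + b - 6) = b - 2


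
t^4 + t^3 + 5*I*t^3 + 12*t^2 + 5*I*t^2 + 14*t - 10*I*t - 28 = (t - 1)*(t + 2)*(t - 2*I)*(t + 7*I)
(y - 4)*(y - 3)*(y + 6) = y^3 - y^2 - 30*y + 72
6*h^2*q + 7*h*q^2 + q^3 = q*(h + q)*(6*h + q)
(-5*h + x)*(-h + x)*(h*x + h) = 5*h^3*x + 5*h^3 - 6*h^2*x^2 - 6*h^2*x + h*x^3 + h*x^2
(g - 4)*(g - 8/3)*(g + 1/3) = g^3 - 19*g^2/3 + 76*g/9 + 32/9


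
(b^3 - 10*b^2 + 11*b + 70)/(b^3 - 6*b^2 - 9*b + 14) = (b - 5)/(b - 1)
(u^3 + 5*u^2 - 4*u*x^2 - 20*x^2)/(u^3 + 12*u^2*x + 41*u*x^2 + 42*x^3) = (u^2 - 2*u*x + 5*u - 10*x)/(u^2 + 10*u*x + 21*x^2)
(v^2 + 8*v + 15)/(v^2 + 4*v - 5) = (v + 3)/(v - 1)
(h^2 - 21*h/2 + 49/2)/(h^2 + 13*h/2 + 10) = (2*h^2 - 21*h + 49)/(2*h^2 + 13*h + 20)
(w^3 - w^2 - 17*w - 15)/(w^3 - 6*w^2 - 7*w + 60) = (w + 1)/(w - 4)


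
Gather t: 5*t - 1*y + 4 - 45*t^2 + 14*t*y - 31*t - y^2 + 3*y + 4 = -45*t^2 + t*(14*y - 26) - y^2 + 2*y + 8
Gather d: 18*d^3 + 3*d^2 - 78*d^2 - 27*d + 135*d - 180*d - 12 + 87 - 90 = 18*d^3 - 75*d^2 - 72*d - 15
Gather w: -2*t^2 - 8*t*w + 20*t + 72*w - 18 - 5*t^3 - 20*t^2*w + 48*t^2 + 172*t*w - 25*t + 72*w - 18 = -5*t^3 + 46*t^2 - 5*t + w*(-20*t^2 + 164*t + 144) - 36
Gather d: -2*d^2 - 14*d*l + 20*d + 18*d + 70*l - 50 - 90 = -2*d^2 + d*(38 - 14*l) + 70*l - 140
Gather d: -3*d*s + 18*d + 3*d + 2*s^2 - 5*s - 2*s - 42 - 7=d*(21 - 3*s) + 2*s^2 - 7*s - 49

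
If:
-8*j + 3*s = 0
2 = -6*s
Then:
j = -1/8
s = -1/3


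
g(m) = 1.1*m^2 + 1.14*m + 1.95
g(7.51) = 72.55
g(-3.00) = 8.43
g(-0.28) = 1.72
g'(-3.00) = -5.46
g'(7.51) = 17.66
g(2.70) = 13.05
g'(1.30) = 4.00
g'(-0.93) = -0.91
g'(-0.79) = -0.60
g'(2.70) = 7.08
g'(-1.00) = -1.06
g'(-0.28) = 0.52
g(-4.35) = 17.81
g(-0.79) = 1.74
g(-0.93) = 1.84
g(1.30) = 5.29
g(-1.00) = 1.91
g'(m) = 2.2*m + 1.14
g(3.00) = 15.27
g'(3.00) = 7.74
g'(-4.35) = -8.43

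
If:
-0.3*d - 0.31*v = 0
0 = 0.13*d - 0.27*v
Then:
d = 0.00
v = 0.00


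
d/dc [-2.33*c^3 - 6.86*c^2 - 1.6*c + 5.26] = -6.99*c^2 - 13.72*c - 1.6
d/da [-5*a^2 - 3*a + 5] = -10*a - 3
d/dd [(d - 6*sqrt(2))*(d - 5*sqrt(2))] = 2*d - 11*sqrt(2)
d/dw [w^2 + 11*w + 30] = 2*w + 11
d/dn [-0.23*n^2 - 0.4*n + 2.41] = -0.46*n - 0.4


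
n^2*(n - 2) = n^3 - 2*n^2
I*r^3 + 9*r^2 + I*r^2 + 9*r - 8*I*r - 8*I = (r - 8*I)*(r - I)*(I*r + I)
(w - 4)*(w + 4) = w^2 - 16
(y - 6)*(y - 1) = y^2 - 7*y + 6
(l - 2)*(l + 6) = l^2 + 4*l - 12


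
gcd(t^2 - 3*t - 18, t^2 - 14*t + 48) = t - 6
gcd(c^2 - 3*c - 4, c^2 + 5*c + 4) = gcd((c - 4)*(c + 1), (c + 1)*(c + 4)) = c + 1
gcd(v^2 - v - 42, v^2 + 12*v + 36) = v + 6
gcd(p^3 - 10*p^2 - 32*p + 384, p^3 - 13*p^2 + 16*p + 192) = p^2 - 16*p + 64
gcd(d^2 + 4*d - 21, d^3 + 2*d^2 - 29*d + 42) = d^2 + 4*d - 21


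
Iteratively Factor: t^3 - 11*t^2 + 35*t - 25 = (t - 5)*(t^2 - 6*t + 5) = (t - 5)^2*(t - 1)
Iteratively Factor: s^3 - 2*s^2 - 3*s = (s - 3)*(s^2 + s) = s*(s - 3)*(s + 1)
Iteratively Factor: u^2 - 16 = (u + 4)*(u - 4)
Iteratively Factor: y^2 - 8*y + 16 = (y - 4)*(y - 4)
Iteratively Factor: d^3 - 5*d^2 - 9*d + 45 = (d - 3)*(d^2 - 2*d - 15) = (d - 3)*(d + 3)*(d - 5)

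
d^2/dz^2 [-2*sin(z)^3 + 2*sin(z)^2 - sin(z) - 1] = 18*sin(z)^3 - 8*sin(z)^2 - 11*sin(z) + 4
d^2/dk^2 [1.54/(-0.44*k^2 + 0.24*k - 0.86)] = (0.596288*k^2 - 0.325248*k - 1.54*(0.88*k - 0.24)*(1.76*k - 0.48) + 1.165472)/(0.44*k^2 - 0.24*k + 0.86)^3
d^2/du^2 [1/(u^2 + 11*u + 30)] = 2*(-u^2 - 11*u + (2*u + 11)^2 - 30)/(u^2 + 11*u + 30)^3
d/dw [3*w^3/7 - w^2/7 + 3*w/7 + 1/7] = 9*w^2/7 - 2*w/7 + 3/7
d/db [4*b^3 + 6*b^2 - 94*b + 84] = 12*b^2 + 12*b - 94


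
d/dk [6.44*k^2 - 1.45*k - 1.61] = 12.88*k - 1.45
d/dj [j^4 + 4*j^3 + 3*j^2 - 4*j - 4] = 4*j^3 + 12*j^2 + 6*j - 4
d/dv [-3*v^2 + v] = 1 - 6*v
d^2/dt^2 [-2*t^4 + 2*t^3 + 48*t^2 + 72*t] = -24*t^2 + 12*t + 96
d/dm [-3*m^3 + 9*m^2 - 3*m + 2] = -9*m^2 + 18*m - 3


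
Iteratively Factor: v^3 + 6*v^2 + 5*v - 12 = (v + 4)*(v^2 + 2*v - 3) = (v + 3)*(v + 4)*(v - 1)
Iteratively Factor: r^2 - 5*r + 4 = (r - 4)*(r - 1)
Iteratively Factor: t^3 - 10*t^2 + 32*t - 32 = (t - 4)*(t^2 - 6*t + 8) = (t - 4)*(t - 2)*(t - 4)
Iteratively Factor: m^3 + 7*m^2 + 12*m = (m)*(m^2 + 7*m + 12) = m*(m + 3)*(m + 4)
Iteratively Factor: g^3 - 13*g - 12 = (g + 1)*(g^2 - g - 12) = (g - 4)*(g + 1)*(g + 3)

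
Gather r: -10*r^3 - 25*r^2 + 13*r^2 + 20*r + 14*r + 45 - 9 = -10*r^3 - 12*r^2 + 34*r + 36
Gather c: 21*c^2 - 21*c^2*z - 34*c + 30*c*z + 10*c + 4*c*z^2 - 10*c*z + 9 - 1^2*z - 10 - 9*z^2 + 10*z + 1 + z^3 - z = c^2*(21 - 21*z) + c*(4*z^2 + 20*z - 24) + z^3 - 9*z^2 + 8*z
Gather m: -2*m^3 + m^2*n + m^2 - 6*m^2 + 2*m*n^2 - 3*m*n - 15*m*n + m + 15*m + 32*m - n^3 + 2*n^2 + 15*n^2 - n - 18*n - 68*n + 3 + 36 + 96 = -2*m^3 + m^2*(n - 5) + m*(2*n^2 - 18*n + 48) - n^3 + 17*n^2 - 87*n + 135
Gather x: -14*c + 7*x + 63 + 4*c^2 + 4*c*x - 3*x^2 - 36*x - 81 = 4*c^2 - 14*c - 3*x^2 + x*(4*c - 29) - 18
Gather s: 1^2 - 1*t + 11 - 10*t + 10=22 - 11*t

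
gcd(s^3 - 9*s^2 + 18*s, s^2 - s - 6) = s - 3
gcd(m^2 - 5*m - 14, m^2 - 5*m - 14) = m^2 - 5*m - 14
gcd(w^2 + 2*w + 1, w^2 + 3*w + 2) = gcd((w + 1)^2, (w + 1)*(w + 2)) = w + 1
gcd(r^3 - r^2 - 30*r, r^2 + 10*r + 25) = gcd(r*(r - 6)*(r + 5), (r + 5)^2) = r + 5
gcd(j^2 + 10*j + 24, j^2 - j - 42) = j + 6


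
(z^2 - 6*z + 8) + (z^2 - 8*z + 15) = 2*z^2 - 14*z + 23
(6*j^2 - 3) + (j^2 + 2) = 7*j^2 - 1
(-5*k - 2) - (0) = -5*k - 2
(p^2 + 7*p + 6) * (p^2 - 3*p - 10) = p^4 + 4*p^3 - 25*p^2 - 88*p - 60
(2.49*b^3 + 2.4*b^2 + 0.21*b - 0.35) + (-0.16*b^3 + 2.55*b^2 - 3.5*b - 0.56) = 2.33*b^3 + 4.95*b^2 - 3.29*b - 0.91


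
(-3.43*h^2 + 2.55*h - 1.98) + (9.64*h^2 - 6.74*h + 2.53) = 6.21*h^2 - 4.19*h + 0.55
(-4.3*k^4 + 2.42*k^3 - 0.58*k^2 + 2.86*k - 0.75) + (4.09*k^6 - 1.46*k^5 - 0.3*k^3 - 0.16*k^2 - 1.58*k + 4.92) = 4.09*k^6 - 1.46*k^5 - 4.3*k^4 + 2.12*k^3 - 0.74*k^2 + 1.28*k + 4.17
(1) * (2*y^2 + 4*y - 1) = 2*y^2 + 4*y - 1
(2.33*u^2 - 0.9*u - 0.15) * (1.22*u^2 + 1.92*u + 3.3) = 2.8426*u^4 + 3.3756*u^3 + 5.778*u^2 - 3.258*u - 0.495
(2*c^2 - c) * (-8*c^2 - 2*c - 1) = -16*c^4 + 4*c^3 + c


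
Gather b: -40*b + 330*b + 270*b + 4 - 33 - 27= 560*b - 56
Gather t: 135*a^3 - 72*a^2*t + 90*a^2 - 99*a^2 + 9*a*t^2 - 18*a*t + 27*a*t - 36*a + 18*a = 135*a^3 - 9*a^2 + 9*a*t^2 - 18*a + t*(-72*a^2 + 9*a)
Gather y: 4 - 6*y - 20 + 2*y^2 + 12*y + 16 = 2*y^2 + 6*y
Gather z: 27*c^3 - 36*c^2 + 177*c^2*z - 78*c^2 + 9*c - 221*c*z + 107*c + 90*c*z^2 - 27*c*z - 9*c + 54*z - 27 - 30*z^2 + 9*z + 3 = 27*c^3 - 114*c^2 + 107*c + z^2*(90*c - 30) + z*(177*c^2 - 248*c + 63) - 24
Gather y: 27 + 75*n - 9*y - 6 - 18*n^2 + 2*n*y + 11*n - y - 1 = -18*n^2 + 86*n + y*(2*n - 10) + 20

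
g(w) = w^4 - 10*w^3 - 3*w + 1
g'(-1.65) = -102.64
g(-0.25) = 1.91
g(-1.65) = 58.28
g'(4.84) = -252.25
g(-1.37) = 34.35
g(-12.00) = 38053.00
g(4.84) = -598.56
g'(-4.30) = -875.73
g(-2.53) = 211.50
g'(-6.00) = -1947.00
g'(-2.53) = -259.80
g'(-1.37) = -69.59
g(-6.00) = 3475.00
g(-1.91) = 89.72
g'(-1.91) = -140.31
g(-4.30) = 1150.85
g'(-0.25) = -4.94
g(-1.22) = 25.03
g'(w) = 4*w^3 - 30*w^2 - 3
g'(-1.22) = -54.92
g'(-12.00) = -11235.00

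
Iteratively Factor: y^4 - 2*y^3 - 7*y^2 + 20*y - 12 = (y + 3)*(y^3 - 5*y^2 + 8*y - 4) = (y - 2)*(y + 3)*(y^2 - 3*y + 2) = (y - 2)^2*(y + 3)*(y - 1)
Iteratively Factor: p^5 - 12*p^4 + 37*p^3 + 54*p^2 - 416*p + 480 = (p - 4)*(p^4 - 8*p^3 + 5*p^2 + 74*p - 120) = (p - 4)*(p - 2)*(p^3 - 6*p^2 - 7*p + 60) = (p - 5)*(p - 4)*(p - 2)*(p^2 - p - 12) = (p - 5)*(p - 4)*(p - 2)*(p + 3)*(p - 4)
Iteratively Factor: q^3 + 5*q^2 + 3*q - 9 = (q + 3)*(q^2 + 2*q - 3) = (q + 3)^2*(q - 1)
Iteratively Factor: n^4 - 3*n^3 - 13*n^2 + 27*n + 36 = (n - 4)*(n^3 + n^2 - 9*n - 9) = (n - 4)*(n + 3)*(n^2 - 2*n - 3) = (n - 4)*(n + 1)*(n + 3)*(n - 3)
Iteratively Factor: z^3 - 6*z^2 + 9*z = (z - 3)*(z^2 - 3*z) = (z - 3)^2*(z)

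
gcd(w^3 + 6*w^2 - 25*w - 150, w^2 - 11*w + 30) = w - 5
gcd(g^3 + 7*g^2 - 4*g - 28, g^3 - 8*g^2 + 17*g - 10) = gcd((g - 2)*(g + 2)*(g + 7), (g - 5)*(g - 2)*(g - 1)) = g - 2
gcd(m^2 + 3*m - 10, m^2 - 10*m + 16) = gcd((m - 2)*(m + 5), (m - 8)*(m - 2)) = m - 2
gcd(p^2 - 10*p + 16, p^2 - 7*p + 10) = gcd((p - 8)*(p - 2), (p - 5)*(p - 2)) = p - 2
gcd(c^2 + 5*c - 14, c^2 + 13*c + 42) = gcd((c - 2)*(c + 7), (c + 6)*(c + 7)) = c + 7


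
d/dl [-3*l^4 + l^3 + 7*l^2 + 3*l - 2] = -12*l^3 + 3*l^2 + 14*l + 3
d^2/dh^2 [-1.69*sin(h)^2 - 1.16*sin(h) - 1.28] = 1.16*sin(h) - 3.38*cos(2*h)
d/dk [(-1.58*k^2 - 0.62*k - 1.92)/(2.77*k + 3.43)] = (-4.3766*k^2 - 10.8388*k + 3.1918)/(7.6729*k^2 + 19.0022*k + 11.7649)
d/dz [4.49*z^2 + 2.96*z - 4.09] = 8.98*z + 2.96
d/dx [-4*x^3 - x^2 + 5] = 2*x*(-6*x - 1)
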